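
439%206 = 27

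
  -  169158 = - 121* 1398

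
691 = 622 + 69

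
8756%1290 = 1016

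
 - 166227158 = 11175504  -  177402662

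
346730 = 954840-608110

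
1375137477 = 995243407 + 379894070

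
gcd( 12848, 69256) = 88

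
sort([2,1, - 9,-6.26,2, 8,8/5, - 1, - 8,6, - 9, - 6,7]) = [ -9, - 9, - 8, - 6.26, - 6, - 1,1,8/5,2,2,6,7,8]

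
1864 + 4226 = 6090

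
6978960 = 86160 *81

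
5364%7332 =5364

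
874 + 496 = 1370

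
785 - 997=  - 212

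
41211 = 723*57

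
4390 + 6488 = 10878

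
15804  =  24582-8778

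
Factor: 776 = 2^3*97^1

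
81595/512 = 159 + 187/512 = 159.37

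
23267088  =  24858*936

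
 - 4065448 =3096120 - 7161568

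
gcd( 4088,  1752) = 584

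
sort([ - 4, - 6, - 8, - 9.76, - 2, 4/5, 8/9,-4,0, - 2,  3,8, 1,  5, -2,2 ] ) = [ - 9.76,-8, - 6, - 4 ,-4, - 2, - 2,-2, 0, 4/5, 8/9,1, 2, 3,5, 8] 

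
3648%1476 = 696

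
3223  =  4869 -1646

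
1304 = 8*163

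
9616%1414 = 1132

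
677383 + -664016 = 13367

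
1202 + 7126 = 8328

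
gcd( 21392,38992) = 16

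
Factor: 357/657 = 119/219=3^ (-1 )*7^1 * 17^1 * 73^(-1) 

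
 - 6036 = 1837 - 7873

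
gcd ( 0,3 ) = 3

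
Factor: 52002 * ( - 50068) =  - 2603636136 = - 2^3 * 3^5*107^1*12517^1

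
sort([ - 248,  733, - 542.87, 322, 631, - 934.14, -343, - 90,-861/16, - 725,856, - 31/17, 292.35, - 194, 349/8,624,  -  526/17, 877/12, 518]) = [ - 934.14,- 725,-542.87, - 343, - 248, - 194, - 90, - 861/16,  -  526/17, - 31/17,349/8, 877/12, 292.35, 322, 518,624,631 , 733, 856]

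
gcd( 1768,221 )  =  221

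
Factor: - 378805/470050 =-137/170  =  -2^( -1)*5^( - 1)*17^(  -  1)* 137^1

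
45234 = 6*7539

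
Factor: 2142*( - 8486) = -2^2*3^2*7^1*17^1*4243^1 = - 18177012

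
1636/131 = 1636/131 = 12.49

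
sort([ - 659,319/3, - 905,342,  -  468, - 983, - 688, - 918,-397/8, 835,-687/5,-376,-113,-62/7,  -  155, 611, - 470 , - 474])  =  [  -  983,  -  918, - 905 ,  -  688, - 659 , -474, -470, - 468, -376,- 155, - 687/5, - 113 , - 397/8, - 62/7, 319/3, 342, 611,835]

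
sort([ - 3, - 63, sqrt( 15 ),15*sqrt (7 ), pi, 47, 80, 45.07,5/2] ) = [ - 63, - 3,5/2, pi, sqrt (15),15 * sqrt (7 ),45.07,47 , 80]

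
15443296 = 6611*2336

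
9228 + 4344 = 13572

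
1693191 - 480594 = 1212597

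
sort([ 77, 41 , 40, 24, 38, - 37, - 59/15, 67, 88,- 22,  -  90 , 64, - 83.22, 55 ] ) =[  -  90,  -  83.22,- 37, - 22, - 59/15, 24, 38, 40,41,55,64, 67,77,88 ] 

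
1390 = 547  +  843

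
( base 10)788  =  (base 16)314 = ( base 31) PD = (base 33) NT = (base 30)Q8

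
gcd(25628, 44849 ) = 6407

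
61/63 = 61/63 = 0.97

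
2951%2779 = 172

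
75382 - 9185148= - 9109766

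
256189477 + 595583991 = 851773468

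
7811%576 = 323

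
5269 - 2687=2582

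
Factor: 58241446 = 2^1*2927^1*9949^1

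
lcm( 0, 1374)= 0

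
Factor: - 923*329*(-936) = 284232312 = 2^3*3^2*7^1*13^2*47^1*71^1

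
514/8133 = 514/8133=0.06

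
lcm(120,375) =3000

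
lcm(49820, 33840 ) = 1793520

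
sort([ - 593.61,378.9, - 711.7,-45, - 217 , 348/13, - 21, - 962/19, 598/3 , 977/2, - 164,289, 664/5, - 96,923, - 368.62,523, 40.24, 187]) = [ -711.7, - 593.61, - 368.62, - 217, - 164, - 96  ,  -  962/19, - 45, - 21,  348/13, 40.24, 664/5 , 187, 598/3, 289, 378.9, 977/2 , 523, 923 ]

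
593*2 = 1186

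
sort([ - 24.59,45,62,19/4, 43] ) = [-24.59, 19/4,43,  45,  62] 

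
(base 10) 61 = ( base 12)51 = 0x3d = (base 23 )2F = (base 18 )37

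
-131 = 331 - 462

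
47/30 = 1 + 17/30 = 1.57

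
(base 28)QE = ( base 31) NT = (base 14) 3b0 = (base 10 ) 742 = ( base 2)1011100110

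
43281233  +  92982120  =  136263353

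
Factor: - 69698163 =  - 3^1 * 23232721^1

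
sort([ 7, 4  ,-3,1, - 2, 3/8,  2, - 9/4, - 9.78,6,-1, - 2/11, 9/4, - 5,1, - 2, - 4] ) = [ - 9.78  ,-5,  -  4, - 3, - 9/4,  -  2, - 2, - 1, - 2/11, 3/8, 1,1 , 2,9/4, 4, 6,7]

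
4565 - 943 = 3622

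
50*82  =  4100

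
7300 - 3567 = 3733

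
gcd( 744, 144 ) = 24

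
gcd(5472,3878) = 2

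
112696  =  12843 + 99853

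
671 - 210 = 461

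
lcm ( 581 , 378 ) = 31374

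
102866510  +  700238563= 803105073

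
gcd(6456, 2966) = 2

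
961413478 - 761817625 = 199595853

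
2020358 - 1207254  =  813104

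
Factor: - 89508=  - 2^2 * 3^1*7459^1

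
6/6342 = 1/1057 = 0.00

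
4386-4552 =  - 166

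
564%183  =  15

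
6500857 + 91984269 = 98485126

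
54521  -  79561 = -25040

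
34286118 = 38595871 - 4309753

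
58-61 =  - 3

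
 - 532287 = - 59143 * 9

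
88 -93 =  - 5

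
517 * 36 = 18612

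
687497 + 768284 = 1455781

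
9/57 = 3/19 = 0.16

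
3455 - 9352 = -5897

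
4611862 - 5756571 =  - 1144709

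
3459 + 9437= 12896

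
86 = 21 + 65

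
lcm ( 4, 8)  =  8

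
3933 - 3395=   538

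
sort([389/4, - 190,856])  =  [ -190, 389/4 , 856 ] 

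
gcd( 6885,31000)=5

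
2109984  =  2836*744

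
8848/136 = 1106/17 = 65.06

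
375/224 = 1+151/224 = 1.67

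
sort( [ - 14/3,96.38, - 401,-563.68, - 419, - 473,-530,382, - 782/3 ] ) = [ - 563.68, - 530, - 473, - 419,-401, - 782/3, - 14/3 , 96.38, 382 ] 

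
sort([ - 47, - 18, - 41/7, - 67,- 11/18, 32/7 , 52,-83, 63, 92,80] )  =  [ - 83, - 67,-47, - 18, - 41/7,  -  11/18,32/7, 52,63,80,92 ] 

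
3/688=3/688 = 0.00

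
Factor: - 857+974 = 117 = 3^2 * 13^1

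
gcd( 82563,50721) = 87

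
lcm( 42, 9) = 126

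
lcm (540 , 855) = 10260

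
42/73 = 42/73 = 0.58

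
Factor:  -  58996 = -2^2*7^3*43^1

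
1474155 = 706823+767332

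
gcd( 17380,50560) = 1580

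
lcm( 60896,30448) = 60896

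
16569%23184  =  16569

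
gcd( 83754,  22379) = 1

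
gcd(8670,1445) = 1445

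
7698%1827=390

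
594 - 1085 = - 491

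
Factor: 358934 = 2^1*197^1*911^1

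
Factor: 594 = 2^1*3^3*11^1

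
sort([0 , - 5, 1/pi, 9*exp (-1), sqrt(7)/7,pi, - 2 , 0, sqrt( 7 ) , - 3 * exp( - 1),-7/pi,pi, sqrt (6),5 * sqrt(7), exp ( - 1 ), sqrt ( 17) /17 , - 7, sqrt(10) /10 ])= [-7,-5,-7/pi,-2, - 3*exp( -1),0, 0,sqrt(17 )/17, sqrt( 10)/10,  1/pi,exp (-1 ), sqrt(7)/7, sqrt( 6 ), sqrt( 7),pi , pi , 9  *  exp( - 1),5 * sqrt(7)]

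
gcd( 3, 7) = 1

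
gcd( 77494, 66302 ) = 2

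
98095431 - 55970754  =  42124677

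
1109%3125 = 1109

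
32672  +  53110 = 85782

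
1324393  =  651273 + 673120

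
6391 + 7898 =14289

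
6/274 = 3/137 = 0.02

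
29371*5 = 146855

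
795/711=265/237 = 1.12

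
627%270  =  87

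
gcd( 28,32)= 4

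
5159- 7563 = - 2404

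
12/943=12/943 = 0.01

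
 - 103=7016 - 7119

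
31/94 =31/94   =  0.33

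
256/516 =64/129 = 0.50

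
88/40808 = 11/5101=0.00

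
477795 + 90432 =568227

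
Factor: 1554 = 2^1*3^1*7^1*37^1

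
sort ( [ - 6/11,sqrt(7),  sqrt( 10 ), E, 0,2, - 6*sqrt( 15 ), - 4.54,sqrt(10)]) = [  -  6*sqrt( 15 ), - 4.54, -6/11,0, 2 , sqrt ( 7),E,sqrt( 10 ), sqrt(10 )]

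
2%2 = 0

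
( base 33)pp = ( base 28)12a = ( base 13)505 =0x352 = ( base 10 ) 850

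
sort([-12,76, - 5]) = [ - 12,-5,76 ]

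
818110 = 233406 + 584704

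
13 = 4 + 9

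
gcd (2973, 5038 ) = 1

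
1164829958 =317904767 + 846925191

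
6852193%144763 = 48332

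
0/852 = 0 = 0.00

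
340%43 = 39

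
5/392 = 5/392 = 0.01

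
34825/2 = 17412 + 1/2 = 17412.50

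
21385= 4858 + 16527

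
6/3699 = 2/1233=0.00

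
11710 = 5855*2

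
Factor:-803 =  - 11^1 * 73^1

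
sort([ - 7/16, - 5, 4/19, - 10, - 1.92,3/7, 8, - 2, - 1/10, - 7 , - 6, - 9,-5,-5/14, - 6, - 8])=[  -  10, - 9, - 8, - 7, - 6,-6, - 5, - 5, - 2, - 1.92,  -  7/16  , - 5/14, - 1/10,4/19,3/7 , 8]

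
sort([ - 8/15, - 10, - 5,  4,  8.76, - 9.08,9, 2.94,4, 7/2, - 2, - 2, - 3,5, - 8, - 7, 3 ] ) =[ - 10, - 9.08, - 8,  -  7, - 5,-3, - 2, - 2, - 8/15,2.94, 3,7/2,4, 4, 5, 8.76,9 ]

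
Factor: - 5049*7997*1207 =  - 3^3*11^2*17^2 * 71^1*727^1 = - 48734861571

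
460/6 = 76 + 2/3 = 76.67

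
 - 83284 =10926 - 94210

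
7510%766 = 616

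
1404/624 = 9/4 = 2.25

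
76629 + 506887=583516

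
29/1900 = 29/1900   =  0.02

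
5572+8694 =14266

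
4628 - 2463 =2165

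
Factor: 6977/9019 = 29^( - 1 )*311^( - 1)*6977^1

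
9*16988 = 152892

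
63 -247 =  - 184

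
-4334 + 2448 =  - 1886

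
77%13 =12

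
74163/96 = 772+17/32 = 772.53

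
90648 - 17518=73130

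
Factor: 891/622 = 2^( - 1 )*3^4*11^1*311^( - 1 ) 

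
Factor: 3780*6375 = 24097500=   2^2 * 3^4*5^4*7^1*17^1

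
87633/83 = 87633/83 = 1055.82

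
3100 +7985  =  11085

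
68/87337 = 68/87337=0.00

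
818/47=17 + 19/47 = 17.40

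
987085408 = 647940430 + 339144978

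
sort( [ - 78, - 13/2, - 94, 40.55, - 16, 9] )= [-94, -78,-16 , - 13/2,9, 40.55 ]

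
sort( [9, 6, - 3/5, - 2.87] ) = [-2.87 , - 3/5,  6, 9 ] 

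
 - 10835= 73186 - 84021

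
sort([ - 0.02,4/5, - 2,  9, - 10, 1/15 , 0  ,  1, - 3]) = [ - 10 , - 3, - 2, - 0.02, 0,1/15, 4/5,  1,9]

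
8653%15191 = 8653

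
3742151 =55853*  67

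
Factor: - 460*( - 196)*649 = 58513840 = 2^4*5^1*7^2 * 11^1*23^1*59^1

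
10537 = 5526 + 5011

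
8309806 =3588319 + 4721487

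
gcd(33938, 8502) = 2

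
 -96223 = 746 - 96969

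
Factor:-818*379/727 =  - 2^1*379^1*409^1*727^( - 1 ) = - 310022/727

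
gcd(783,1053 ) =27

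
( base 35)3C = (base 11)a7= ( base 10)117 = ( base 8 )165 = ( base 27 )49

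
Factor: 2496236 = 2^2*23^1*43^1*631^1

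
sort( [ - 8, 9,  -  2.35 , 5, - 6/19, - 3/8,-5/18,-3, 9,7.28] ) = [ -8,-3, -2.35, - 3/8, - 6/19,  -  5/18 , 5, 7.28, 9,9]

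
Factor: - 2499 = - 3^1 * 7^2*17^1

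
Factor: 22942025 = 5^2* 19^1*48299^1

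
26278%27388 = 26278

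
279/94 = 2+91/94 = 2.97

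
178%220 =178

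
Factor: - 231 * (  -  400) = 92400=2^4*3^1*5^2*7^1*11^1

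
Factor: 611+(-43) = 2^3 * 71^1 = 568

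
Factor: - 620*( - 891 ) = 2^2 * 3^4* 5^1*11^1 *31^1 = 552420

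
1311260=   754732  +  556528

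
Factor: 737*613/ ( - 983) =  - 451781/983= - 11^1*67^1*613^1*983^( - 1)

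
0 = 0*1633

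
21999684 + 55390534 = 77390218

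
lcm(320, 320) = 320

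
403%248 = 155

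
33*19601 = 646833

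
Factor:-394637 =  - 394637^1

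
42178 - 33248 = 8930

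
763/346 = 2 + 71/346 = 2.21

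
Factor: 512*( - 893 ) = - 2^9*19^1 * 47^1=-457216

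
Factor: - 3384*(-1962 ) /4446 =368856/247 = 2^3*3^2*13^( - 1 ) * 19^( -1)*47^1*109^1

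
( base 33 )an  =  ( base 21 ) GH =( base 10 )353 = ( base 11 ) 2a1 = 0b101100001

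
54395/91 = 597 + 68/91 = 597.75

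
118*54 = 6372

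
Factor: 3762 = 2^1*3^2*11^1*19^1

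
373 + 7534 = 7907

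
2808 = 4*702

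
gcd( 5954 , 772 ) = 2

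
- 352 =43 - 395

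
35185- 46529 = - 11344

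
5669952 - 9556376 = -3886424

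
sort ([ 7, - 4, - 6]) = [ - 6 , - 4 , 7]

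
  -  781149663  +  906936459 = 125786796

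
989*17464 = 17271896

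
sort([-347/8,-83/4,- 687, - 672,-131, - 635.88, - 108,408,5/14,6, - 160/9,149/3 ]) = [ - 687, - 672,  -  635.88, - 131, - 108,  -  347/8, - 83/4 , - 160/9, 5/14,6, 149/3,408]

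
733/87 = 8 + 37/87 = 8.43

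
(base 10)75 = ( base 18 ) 43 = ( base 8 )113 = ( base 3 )2210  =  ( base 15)50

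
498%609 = 498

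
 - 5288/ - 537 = 9+455/537 = 9.85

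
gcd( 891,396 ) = 99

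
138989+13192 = 152181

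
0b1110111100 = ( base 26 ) 1AK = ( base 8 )1674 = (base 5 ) 12311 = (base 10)956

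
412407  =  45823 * 9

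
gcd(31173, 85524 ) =3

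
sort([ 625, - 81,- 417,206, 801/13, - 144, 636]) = [  -  417,-144, - 81, 801/13, 206,  625, 636 ] 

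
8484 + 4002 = 12486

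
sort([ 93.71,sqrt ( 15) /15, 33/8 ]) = [ sqrt( 15) /15, 33/8,93.71 ]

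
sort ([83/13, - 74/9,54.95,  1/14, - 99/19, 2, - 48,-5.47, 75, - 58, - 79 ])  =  [ - 79,-58,  -  48, - 74/9, - 5.47 , - 99/19,1/14, 2,  83/13 , 54.95,75 ] 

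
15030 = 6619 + 8411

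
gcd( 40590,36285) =615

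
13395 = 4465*3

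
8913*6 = 53478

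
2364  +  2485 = 4849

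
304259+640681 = 944940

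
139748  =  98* 1426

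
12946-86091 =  - 73145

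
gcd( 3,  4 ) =1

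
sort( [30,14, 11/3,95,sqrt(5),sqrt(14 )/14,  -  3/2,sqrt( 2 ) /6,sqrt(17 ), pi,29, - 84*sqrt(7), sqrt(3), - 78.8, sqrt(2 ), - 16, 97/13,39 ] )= [-84*sqrt( 7),  -  78.8, - 16, - 3/2,sqrt(2 ) /6,  sqrt( 14)/14, sqrt(2 ),sqrt ( 3 ),sqrt(5),pi,11/3,sqrt(17), 97/13,14,29,30,39,  95] 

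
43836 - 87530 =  - 43694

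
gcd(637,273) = 91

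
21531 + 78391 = 99922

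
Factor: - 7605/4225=-3^2 *5^(-1) = - 9/5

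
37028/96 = 9257/24 = 385.71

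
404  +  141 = 545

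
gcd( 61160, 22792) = 88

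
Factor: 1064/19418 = 2^2*73^(-1 ) = 4/73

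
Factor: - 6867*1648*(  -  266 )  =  3010273056 = 2^5*3^2*7^2*19^1*103^1*109^1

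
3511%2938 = 573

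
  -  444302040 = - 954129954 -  - 509827914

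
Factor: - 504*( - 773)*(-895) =-2^3*3^2*5^1  *7^1*179^1*773^1 =-  348684840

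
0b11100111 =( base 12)173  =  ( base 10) 231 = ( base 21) B0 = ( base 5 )1411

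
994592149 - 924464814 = 70127335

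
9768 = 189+9579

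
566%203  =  160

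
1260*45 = 56700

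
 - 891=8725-9616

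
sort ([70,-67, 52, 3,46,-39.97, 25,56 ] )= [ -67,-39.97 , 3,25, 46, 52, 56, 70 ] 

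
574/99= 5 + 79/99= 5.80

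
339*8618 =2921502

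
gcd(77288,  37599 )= 1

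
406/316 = 203/158 = 1.28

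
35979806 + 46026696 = 82006502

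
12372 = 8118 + 4254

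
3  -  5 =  - 2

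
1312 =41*32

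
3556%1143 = 127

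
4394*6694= 29413436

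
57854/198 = 28927/99 =292.19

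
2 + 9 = 11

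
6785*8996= 61037860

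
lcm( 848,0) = 0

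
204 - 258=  - 54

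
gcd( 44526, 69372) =246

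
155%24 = 11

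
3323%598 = 333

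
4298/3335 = 1+963/3335 = 1.29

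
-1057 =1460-2517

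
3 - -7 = 10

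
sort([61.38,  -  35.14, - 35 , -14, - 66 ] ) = [ - 66, - 35.14, - 35,  -  14, 61.38 ] 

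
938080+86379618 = 87317698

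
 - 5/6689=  -1 + 6684/6689=- 0.00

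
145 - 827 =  - 682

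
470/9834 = 235/4917= 0.05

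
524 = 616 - 92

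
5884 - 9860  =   - 3976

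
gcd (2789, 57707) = 1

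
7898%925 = 498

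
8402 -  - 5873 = 14275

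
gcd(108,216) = 108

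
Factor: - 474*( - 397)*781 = 146967018 = 2^1*3^1*11^1*71^1*79^1*397^1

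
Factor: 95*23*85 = 5^2* 17^1 *19^1*23^1 = 185725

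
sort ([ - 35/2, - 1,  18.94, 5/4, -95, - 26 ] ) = [ - 95, - 26, - 35/2,-1, 5/4,  18.94] 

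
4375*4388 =19197500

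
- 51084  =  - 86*594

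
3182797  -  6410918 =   -  3228121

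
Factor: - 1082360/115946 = -2^2*5^1*27059^1*57973^( - 1) = -541180/57973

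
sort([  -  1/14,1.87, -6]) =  [-6, - 1/14,1.87 ]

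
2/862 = 1/431= 0.00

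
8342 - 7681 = 661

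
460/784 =115/196= 0.59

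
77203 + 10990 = 88193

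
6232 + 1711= 7943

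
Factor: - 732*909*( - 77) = 51234876 = 2^2*3^3*7^1*11^1*61^1 * 101^1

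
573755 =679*845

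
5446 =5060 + 386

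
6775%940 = 195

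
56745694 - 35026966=21718728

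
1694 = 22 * 77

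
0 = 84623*0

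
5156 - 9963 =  - 4807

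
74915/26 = 74915/26 = 2881.35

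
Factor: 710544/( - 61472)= - 2^( - 1 ) *3^1*17^( - 1)*131^1 = - 393/34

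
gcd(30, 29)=1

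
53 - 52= 1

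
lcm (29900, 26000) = 598000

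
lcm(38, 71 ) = 2698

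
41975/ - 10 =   -  4198  +  1/2=-  4197.50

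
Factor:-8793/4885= - 3^2*5^ ( - 1 ) = -  9/5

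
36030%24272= 11758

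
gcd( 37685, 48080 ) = 5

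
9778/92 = 4889/46 = 106.28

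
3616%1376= 864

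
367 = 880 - 513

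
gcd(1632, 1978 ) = 2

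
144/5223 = 48/1741 = 0.03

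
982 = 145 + 837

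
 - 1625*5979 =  - 9715875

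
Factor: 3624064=2^7*23^1*1231^1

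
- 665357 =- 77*8641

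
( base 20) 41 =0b1010001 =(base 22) 3f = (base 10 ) 81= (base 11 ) 74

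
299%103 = 93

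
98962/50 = 1979 + 6/25 = 1979.24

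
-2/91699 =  - 2/91699 = - 0.00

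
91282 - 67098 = 24184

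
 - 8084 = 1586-9670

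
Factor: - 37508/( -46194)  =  2^1 * 3^( - 1)*7699^(-1)*9377^1 = 18754/23097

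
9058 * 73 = 661234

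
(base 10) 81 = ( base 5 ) 311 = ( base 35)2B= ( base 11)74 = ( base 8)121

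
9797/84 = 116 + 53/84 =116.63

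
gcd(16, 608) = 16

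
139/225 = 139/225 = 0.62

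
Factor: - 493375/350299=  - 5^3*149^( - 1 )*2351^( - 1)*3947^1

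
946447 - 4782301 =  - 3835854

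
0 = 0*870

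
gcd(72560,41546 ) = 2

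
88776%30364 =28048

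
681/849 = 227/283 = 0.80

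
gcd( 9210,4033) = 1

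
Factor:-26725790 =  - 2^1*5^1*7^1* 13^1*43^1*683^1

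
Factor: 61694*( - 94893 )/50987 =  - 5854328742/50987 = - 2^1*3^1 *47^1*67^( - 1 ) * 109^1*283^1 * 673^1*761^( - 1) 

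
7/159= 7/159 = 0.04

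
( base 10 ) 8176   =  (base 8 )17760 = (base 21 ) ib7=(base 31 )8fn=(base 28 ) AC0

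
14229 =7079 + 7150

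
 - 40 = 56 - 96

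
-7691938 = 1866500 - 9558438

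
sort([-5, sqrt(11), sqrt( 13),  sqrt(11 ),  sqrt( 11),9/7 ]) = [ - 5,9/7,sqrt (11),  sqrt( 11 ),  sqrt( 11 ), sqrt(13) ]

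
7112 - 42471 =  - 35359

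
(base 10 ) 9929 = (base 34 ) 8k1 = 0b10011011001001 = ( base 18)1cbb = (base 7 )40643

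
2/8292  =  1/4146 = 0.00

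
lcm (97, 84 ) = 8148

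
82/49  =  1 + 33/49 = 1.67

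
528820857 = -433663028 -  - 962483885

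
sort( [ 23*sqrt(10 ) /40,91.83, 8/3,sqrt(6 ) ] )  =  [ 23*sqrt(10 ) /40 , sqrt( 6 ), 8/3, 91.83 ] 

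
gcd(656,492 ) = 164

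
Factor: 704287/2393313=3^( - 1) * 13^( - 1) * 109^( - 1)*563^(-1)*704287^1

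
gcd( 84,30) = 6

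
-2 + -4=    - 6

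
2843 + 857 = 3700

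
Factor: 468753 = 3^1 * 37^1*41^1*103^1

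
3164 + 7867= 11031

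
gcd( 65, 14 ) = 1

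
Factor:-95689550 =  - 2^1*5^2*11^1* 173981^1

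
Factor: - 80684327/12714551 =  - 41^( - 1)*310111^( - 1)*80684327^1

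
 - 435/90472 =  -1 + 90037/90472 = - 0.00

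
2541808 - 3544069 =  - 1002261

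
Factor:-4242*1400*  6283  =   - 2^4 *3^1 * 5^2*7^2*61^1*101^1 * 103^1 = - 37313480400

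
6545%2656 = 1233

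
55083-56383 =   -  1300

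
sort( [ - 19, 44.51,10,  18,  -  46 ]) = [-46, - 19,10,18,44.51]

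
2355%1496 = 859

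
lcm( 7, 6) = 42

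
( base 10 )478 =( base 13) 2AA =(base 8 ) 736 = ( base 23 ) ki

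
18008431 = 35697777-17689346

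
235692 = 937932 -702240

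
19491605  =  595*32759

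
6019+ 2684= 8703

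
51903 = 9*5767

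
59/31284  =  59/31284  =  0.00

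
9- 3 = 6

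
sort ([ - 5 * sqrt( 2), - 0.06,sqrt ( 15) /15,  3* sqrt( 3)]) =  [ - 5*sqrt(2 ),-0.06,sqrt(15 ) /15,3 * sqrt( 3)] 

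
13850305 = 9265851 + 4584454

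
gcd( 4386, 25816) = 2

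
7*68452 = 479164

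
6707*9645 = 64689015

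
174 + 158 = 332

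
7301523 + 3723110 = 11024633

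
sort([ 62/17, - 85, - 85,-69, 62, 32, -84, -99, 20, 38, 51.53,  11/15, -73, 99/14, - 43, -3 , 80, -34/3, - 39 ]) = [ - 99, - 85 , - 85, -84, - 73,- 69, - 43,- 39, - 34/3 , - 3 , 11/15, 62/17, 99/14, 20, 32, 38, 51.53,  62, 80] 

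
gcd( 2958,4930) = 986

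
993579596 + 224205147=1217784743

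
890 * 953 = 848170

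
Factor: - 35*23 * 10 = - 8050 = - 2^1 * 5^2*7^1*23^1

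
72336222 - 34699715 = 37636507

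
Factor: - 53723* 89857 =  - 4827387611 = - 31^1*59^1 * 1523^1*1733^1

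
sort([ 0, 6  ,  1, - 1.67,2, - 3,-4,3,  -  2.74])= [ - 4, - 3, - 2.74, - 1.67, 0,1,2 , 3,6]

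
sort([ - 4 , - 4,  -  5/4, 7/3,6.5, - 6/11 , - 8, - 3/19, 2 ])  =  [-8,-4,-4, - 5/4, - 6/11,-3/19, 2, 7/3, 6.5]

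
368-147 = 221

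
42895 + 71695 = 114590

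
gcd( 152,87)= 1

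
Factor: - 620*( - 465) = 288300=2^2 * 3^1*5^2*31^2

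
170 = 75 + 95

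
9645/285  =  33 + 16/19 = 33.84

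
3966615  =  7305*543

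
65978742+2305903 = 68284645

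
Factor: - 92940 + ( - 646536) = -2^2*3^3*41^1* 167^1 = - 739476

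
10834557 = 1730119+9104438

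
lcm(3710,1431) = 100170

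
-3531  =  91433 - 94964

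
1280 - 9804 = - 8524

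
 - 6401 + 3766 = -2635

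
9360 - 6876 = 2484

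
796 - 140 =656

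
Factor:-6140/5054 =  - 2^1*5^1*7^( - 1 ) *19^ ( - 2 )*307^1 = - 3070/2527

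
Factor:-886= -2^1*443^1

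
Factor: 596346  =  2^1* 3^1*99391^1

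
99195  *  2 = 198390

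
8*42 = 336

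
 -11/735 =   -  1 + 724/735 = - 0.01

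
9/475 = 9/475 =0.02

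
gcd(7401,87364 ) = 1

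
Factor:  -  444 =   -  2^2*3^1*37^1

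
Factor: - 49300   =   - 2^2*5^2*17^1*29^1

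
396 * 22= 8712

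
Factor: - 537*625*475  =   - 3^1*5^6*19^1*179^1 = -159421875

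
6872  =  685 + 6187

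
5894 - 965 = 4929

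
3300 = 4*825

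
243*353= 85779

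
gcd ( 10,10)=10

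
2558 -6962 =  - 4404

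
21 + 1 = 22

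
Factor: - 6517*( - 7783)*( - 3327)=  - 3^1*7^3* 19^1*  43^1*181^1*1109^1=-168751465197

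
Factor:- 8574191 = - 67^1*127973^1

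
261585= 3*87195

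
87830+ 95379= 183209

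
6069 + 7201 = 13270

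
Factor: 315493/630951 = 3^( - 1 ) * 210317^ ( - 1)*315493^1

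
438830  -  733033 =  -294203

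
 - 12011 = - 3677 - 8334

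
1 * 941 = 941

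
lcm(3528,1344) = 28224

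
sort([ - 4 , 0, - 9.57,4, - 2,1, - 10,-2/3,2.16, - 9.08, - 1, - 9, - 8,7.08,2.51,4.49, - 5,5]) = [ - 10,  -  9.57, - 9.08, - 9,-8, - 5, - 4, - 2, - 1, - 2/3,0,1, 2.16, 2.51,4, 4.49,5,7.08]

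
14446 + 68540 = 82986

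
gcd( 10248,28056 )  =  168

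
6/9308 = 3/4654= 0.00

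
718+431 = 1149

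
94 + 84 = 178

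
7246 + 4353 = 11599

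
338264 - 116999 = 221265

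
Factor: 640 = 2^7 * 5^1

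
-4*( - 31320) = 125280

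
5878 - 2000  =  3878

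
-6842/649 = -11 + 27/59 = -  10.54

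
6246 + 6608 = 12854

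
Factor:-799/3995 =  - 1/5 = - 5^(- 1)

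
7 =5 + 2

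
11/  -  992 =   -  1 + 981/992= - 0.01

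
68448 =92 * 744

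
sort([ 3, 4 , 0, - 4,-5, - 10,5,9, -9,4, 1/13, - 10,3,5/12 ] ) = [ -10, - 10, - 9, - 5, - 4,0,1/13,5/12, 3,3,4,4, 5,9 ]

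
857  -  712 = 145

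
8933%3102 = 2729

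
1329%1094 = 235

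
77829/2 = 77829/2 = 38914.50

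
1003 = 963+40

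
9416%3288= 2840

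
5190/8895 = 346/593 = 0.58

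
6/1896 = 1/316 = 0.00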